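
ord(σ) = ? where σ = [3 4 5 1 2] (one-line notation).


Cycle decomposition: (1 3 5 2 4)
Cycle lengths: 5
Order = lcm(5) = 5

ord(σ) = 5


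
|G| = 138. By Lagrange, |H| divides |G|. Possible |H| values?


Lagrange's theorem: |H| divides |G|
|G| = 138
Divisors of 138: 1, 2, 3, 6, 23, 46, 69, 138

Possible subgroup orders: {1, 2, 3, 6, 23, 46, 69, 138}


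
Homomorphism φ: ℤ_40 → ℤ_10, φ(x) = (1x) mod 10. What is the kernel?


Kernel = preimage of identity
ker(φ) = {x ∈ ℤ_40 : 1x ≡ 0 (mod 10)}. Since 10 | 40, φ is well-defined. The kernel is the cyclic subgroup ⟨10⟩ of ℤ_40 (order 4), i.e. {0, 10, 20, 30}

ker(φ) = {0, 10, 20, 30}


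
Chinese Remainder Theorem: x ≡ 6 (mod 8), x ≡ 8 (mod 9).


m₁ = 8, m₂ = 9, gcd = 1, so CRT applies. M = m₁·m₂ = 72
Let M₁ = M/m₁ = 9, M₂ = M/m₂ = 8
Find y₁ ≡ M₁⁻¹ (mod m₁): 9⁻¹ ≡ 1 (mod 8)
Find y₂ ≡ M₂⁻¹ (mod m₂): 8⁻¹ ≡ 8 (mod 9)
x = a₁·M₁·y₁ + a₂·M₂·y₂ = 6·9·1 + 8·8·8 = 566
Reduce mod 72: x ≡ 62
Check: 62 mod 8 = 6 ✓, 62 mod 9 = 8 ✓

x ≡ 62 (mod 72)


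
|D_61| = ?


|D_n| = 2n (n rotations and n reflections)
|D_61| = 2×61 = 122

|D_61| = 122


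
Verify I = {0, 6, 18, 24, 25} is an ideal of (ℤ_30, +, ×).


Check ideal conditions for I = {0, 6, 18, 24, 25} in ℤ_30:
(1) I is an additive subgroup? No
(2) For r ∈ ℤ_30 and a ∈ I: r·a ∈ I? No  [counterexample: r=2, a=6, r·a mod 30 = 12 ∉ I]

No, I is not an ideal of ℤ_30


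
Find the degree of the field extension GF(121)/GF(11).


GF(121) = GF(11^2), so the extension degree is 2

[GF(121)/GF(11)] = 2


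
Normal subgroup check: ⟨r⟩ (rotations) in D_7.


H = ⟨r⟩ (rotations) in D_7
The rotation subgroup ⟨r⟩ has index 2 in D_7, so it is normal

Yes, normal subgroup


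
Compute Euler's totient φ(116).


Factor n: 116 = 2^2 × 29
φ(n) = n · ∏(1 - 1/p) over distinct primes p | n
φ(116) = 116 · (1 - 1/2) · (1 - 1/29) = 56

φ(116) = 56


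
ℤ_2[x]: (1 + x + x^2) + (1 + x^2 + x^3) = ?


Add coefficients mod 2:
x^0: 1 + 1 = 0 (mod 2)
x^1: 1 + 0 = 1 (mod 2)
x^2: 1 + 1 = 0 (mod 2)
x^3: 0 + 1 = 1 (mod 2)
Result: x + x^3

f + g = x + x^3


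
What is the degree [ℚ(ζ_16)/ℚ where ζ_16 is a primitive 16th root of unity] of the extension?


[ℚ(ζ_n):ℚ] = deg Φ_n(x) = φ(n). Here φ(16) = 8

[ℚ(ζ_16)/ℚ where ζ_16 is a primitive 16th root of unity] = 8


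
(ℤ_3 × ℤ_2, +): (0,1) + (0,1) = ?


Operation: componentwise addition mod (3, 2)
(0,1) + (0,1) = ((a₁+b₁) mod 3, (a₂+b₂) mod 2) with a = (0,1), b = (0,1)

(0,1) + (0,1) = (0,0)


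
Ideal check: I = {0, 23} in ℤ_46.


Check ideal conditions for I = {0, 23} in ℤ_46:
(1) I is an additive subgroup? Yes
(2) For r ∈ ℤ_46 and a ∈ I: r·a ∈ I? Yes

Yes, I is an ideal of ℤ_46


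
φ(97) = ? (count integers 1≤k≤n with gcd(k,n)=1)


Factor n: 97 = 97
φ(n) = n · ∏(1 - 1/p) over distinct primes p | n
φ(97) = 97 · (1 - 1/97) = 96

φ(97) = 96


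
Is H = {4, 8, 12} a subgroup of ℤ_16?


Subgroup test for H = {4, 8, 12} in (ℤ_16, +):
(1) 0 ∈ H? No
(2) Closure: for all a,b ∈ H, (a+b) mod 16 ∈ H? No  [counterexample: 4 + 12 = 0 ∉ H]
(3) Inverses: for all a ∈ H, -a mod 16 ∈ H? Yes

No, H is not a subgroup of ℤ_16


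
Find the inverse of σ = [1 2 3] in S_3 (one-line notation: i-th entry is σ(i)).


To find σ⁻¹, swap domain and range:
σ(1) = 1 → σ⁻¹(1) = 1
σ(2) = 2 → σ⁻¹(2) = 2
σ(3) = 3 → σ⁻¹(3) = 3

σ⁻¹ = [1 2 3]


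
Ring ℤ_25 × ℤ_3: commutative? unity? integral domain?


Direct product ring; commutative with unity (1,1); but (1,0)·(0,1) = (0,0) gives zero divisors, so not an integral domain
Commutative: Yes
Integral domain: No
Has unity: Yes

ℤ_25 × ℤ_3: Commutative=Yes, Unity=Yes


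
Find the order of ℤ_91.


ℤ_n has n elements.

|ℤ_91| = 91


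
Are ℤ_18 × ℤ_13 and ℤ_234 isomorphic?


Comparing ℤ_18 × ℤ_13 and ℤ_234:
gcd(18,13) = 1, so ℤ_18 × ℤ_13 ≅ ℤ_234 (CRT)

Yes, ℤ_18 × ℤ_13 ≅ ℤ_234


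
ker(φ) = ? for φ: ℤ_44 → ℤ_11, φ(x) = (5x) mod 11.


Kernel = preimage of identity
ker(φ) = {x ∈ ℤ_44 : 5x ≡ 0 (mod 11)}. Since 11 | 44, φ is well-defined. The kernel is the cyclic subgroup ⟨11⟩ of ℤ_44 (order 4), i.e. {0, 11, 22, 33}

ker(φ) = {0, 11, 22, 33}


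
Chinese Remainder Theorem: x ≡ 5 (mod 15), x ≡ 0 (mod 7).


m₁ = 15, m₂ = 7, gcd = 1, so CRT applies. M = m₁·m₂ = 105
Let M₁ = M/m₁ = 7, M₂ = M/m₂ = 15
Find y₁ ≡ M₁⁻¹ (mod m₁): 7⁻¹ ≡ 13 (mod 15)
Find y₂ ≡ M₂⁻¹ (mod m₂): 15⁻¹ ≡ 1 (mod 7)
x = a₁·M₁·y₁ + a₂·M₂·y₂ = 5·7·13 + 0·15·1 = 455
Reduce mod 105: x ≡ 35
Check: 35 mod 15 = 5 ✓, 35 mod 7 = 0 ✓

x ≡ 35 (mod 105)


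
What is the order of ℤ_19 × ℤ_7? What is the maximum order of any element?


|ℤ_19 × ℤ_7| = 19 × 7 = 133
Max element order = lcm(19,7) = 133
Cyclic? Yes (gcd=1)

|ℤ_19×ℤ_7| = 133, max element order = 133


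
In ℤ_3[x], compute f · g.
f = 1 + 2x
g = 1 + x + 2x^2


Expand and collect like terms; reduce coefficients mod 3:
x^0: 1·1 = 1 ≡ 1 (mod 3)
x^1: 1·1 + 2·1 = 3 ≡ 0 (mod 3)
x^2: 1·2 + 2·1 = 4 ≡ 1 (mod 3)
x^3: 2·2 = 4 ≡ 1 (mod 3)
Result: 1 + x^2 + x^3

f · g = 1 + x^2 + x^3


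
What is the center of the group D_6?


Z(G) = {g ∈ G | gx = xg for all x ∈ G}
For even n, Z(D_n) = {e, r^(n/2)}: the 180° rotation r^3 commutes with every reflection and rotation

Z(D_6) = {e, r^3}


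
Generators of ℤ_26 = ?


g generates ℤ_n iff gcd(g,n) = 1
Prime factors of 26: 2, 13
Generators are g ∈ {1,...,25} not divisible by any of these primes.
Generators: {1, 3, 5, 7, 9, 11, 15, 17, 19, 21, 23, 25}
Number of generators = φ(26) = 12

Generators of ℤ_26 = {1, 3, 5, 7, 9, 11, 15, 17, 19, 21, 23, 25}


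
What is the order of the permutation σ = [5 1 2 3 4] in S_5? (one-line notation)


Cycle decomposition: (1 5 4 3 2)
Cycle lengths: 5
Order = lcm(5) = 5

ord(σ) = 5


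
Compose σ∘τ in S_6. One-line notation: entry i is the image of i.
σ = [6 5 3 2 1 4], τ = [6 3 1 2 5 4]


σ∘τ: apply τ first, then σ
1 →τ 6 →σ 4
2 →τ 3 →σ 3
3 →τ 1 →σ 6
4 →τ 2 →σ 5
5 →τ 5 →σ 1
6 →τ 4 →σ 2

σ∘τ = [4 3 6 5 1 2]


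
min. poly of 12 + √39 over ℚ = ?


Let α = 12 + √39. Then α - 12 = √39, so (α - 12)² = 39, giving α² - 24α + 105 = 0. Degree 2 and α ∉ ℚ, so this is the minimal polynomial.

Minimal polynomial: x² - 24x + 105


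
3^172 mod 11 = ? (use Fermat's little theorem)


Fermat's little theorem: if p is prime and gcd(a,p)=1, then a^(p-1) ≡ 1 (mod p)
p = 11 is prime, gcd(3,11) = 1
Reduce exponent: 172 mod 10 = 2
So 3^172 ≡ 3^2 (mod 11)
3^2 mod 11 = 9

3^172 ≡ 9 (mod 11)


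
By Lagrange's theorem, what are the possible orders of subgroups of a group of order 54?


Lagrange's theorem: |H| divides |G|
|G| = 54
Divisors of 54: 1, 2, 3, 6, 9, 18, 27, 54

Possible subgroup orders: {1, 2, 3, 6, 9, 18, 27, 54}


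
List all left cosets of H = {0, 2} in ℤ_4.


H = {0, 2}, |H| = 2
Number of cosets = |G|/|H| = 4/2 = 2
0 + H = {0, 2}
1 + H = {1, 3}

Cosets: 0+H={0,2}; 1+H={1,3}


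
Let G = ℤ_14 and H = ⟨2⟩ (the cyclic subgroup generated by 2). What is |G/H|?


|⟨2⟩| = n / gcd(2, 14) = 14 / 2 = 7
H is normal (ℤ_14 is abelian).
|G/H| = |G| / |H| = 14 / 7 = 2

|G/H| = 2


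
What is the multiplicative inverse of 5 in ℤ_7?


Use the extended Euclidean algorithm to write 1 = 5·s + 7·t; then s mod 7 is the inverse.
Euclidean algorithm:
  5 = 0·7 + 5
  7 = 1·5 + 2
  5 = 2·2 + 1
  2 = 2·1 + 0
gcd(5,7) = 1
Back-substitution gives: 5·(3) + 7·(-2) = 1
So 5⁻¹ ≡ 3 ≡ 3 (mod 7)
Check: 5 × 3 = 15 ≡ 1 (mod 7) ✓

5⁻¹ ≡ 3 (mod 7)


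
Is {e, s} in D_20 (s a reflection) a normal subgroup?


H = {e, s} in D_20 (s a reflection)
r·s·r⁻¹ = sr⁻² ≠ s for n ≥ 3, so {e, s} is not closed under conjugation

No, not a normal subgroup


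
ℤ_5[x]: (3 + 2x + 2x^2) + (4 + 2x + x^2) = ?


Add coefficients mod 5:
x^0: 3 + 4 = 2 (mod 5)
x^1: 2 + 2 = 4 (mod 5)
x^2: 2 + 1 = 3 (mod 5)
Result: 2 + 4x + 3x^2

f + g = 2 + 4x + 3x^2


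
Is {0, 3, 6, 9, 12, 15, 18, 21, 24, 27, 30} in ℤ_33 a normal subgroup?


H = {0, 3, 6, 9, 12, 15, 18, 21, 24, 27, 30} in ℤ_33
ℤ_33 is abelian; every subgroup of an abelian group is normal

Yes, normal subgroup


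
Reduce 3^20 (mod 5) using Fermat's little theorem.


Fermat's little theorem: if p is prime and gcd(a,p)=1, then a^(p-1) ≡ 1 (mod p)
p = 5 is prime, gcd(3,5) = 1
Reduce exponent: 20 mod 4 = 0
So 3^20 ≡ 3^0 (mod 5)
3^0 = 1

3^20 ≡ 1 (mod 5)


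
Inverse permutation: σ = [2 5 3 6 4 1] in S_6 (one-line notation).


To find σ⁻¹, swap domain and range:
σ(1) = 2 → σ⁻¹(2) = 1
σ(2) = 5 → σ⁻¹(5) = 2
σ(3) = 3 → σ⁻¹(3) = 3
σ(4) = 6 → σ⁻¹(6) = 4
σ(5) = 4 → σ⁻¹(4) = 5
σ(6) = 1 → σ⁻¹(1) = 6

σ⁻¹ = [6 1 3 5 2 4]


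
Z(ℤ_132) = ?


Z(G) = {g ∈ G | gx = xg for all x ∈ G}
ℤ_132 is abelian, so Z(G) = G

Z(ℤ_132) = ℤ_132


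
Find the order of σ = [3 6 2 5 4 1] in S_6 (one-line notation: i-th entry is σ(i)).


Cycle decomposition: (1 3 2 6) (4 5)
Cycle lengths: 4, 2
Order = lcm(4, 2) = 4

ord(σ) = 4


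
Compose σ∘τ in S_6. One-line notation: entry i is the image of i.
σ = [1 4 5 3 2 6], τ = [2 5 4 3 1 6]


σ∘τ: apply τ first, then σ
1 →τ 2 →σ 4
2 →τ 5 →σ 2
3 →τ 4 →σ 3
4 →τ 3 →σ 5
5 →τ 1 →σ 1
6 →τ 6 →σ 6

σ∘τ = [4 2 3 5 1 6]


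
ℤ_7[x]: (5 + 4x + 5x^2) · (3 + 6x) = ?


Expand and collect like terms; reduce coefficients mod 7:
x^0: 5·3 = 15 ≡ 1 (mod 7)
x^1: 5·6 + 4·3 = 42 ≡ 0 (mod 7)
x^2: 4·6 + 5·3 = 39 ≡ 4 (mod 7)
x^3: 5·6 = 30 ≡ 2 (mod 7)
Result: 1 + 4x^2 + 2x^3

f · g = 1 + 4x^2 + 2x^3


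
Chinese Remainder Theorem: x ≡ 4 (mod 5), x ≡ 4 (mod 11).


m₁ = 5, m₂ = 11, gcd = 1, so CRT applies. M = m₁·m₂ = 55
Let M₁ = M/m₁ = 11, M₂ = M/m₂ = 5
Find y₁ ≡ M₁⁻¹ (mod m₁): 11⁻¹ ≡ 1 (mod 5)
Find y₂ ≡ M₂⁻¹ (mod m₂): 5⁻¹ ≡ 9 (mod 11)
x = a₁·M₁·y₁ + a₂·M₂·y₂ = 4·11·1 + 4·5·9 = 224
Reduce mod 55: x ≡ 4
Check: 4 mod 5 = 4 ✓, 4 mod 11 = 4 ✓

x ≡ 4 (mod 55)


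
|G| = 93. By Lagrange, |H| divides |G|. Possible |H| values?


Lagrange's theorem: |H| divides |G|
|G| = 93
Divisors of 93: 1, 3, 31, 93

Possible subgroup orders: {1, 3, 31, 93}


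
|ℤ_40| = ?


ℤ_n has n elements.

|ℤ_40| = 40


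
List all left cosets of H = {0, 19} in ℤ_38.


H = {0, 19}, |H| = 2
Number of cosets = |G|/|H| = 38/2 = 19
0 + H = {0, 19}
1 + H = {1, 20}
2 + H = {2, 21}
3 + H = {3, 22}
4 + H = {4, 23}
5 + H = {5, 24}
6 + H = {6, 25}
7 + H = {7, 26}
8 + H = {8, 27}
9 + H = {9, 28}
10 + H = {10, 29}
11 + H = {11, 30}
12 + H = {12, 31}
13 + H = {13, 32}
14 + H = {14, 33}
15 + H = {15, 34}
16 + H = {16, 35}
17 + H = {17, 36}
18 + H = {18, 37}

Cosets: 0+H={0,19}; 1+H={1,20}; 2+H={2,21}; 3+H={3,22}; 4+H={4,23}; 5+H={5,24}; 6+H={6,25}; 7+H={7,26}; 8+H={8,27}; 9+H={9,28}; 10+H={10,29}; 11+H={11,30}; 12+H={12,31}; 13+H={13,32}; 14+H={14,33}; 15+H={15,34}; 16+H={16,35}; 17+H={17,36}; 18+H={18,37}


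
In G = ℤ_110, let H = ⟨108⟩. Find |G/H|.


|⟨108⟩| = n / gcd(108, 110) = 110 / 2 = 55
H is normal (ℤ_110 is abelian).
|G/H| = |G| / |H| = 110 / 55 = 2

|G/H| = 2


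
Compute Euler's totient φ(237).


Factor n: 237 = 3 × 79
φ(n) = n · ∏(1 - 1/p) over distinct primes p | n
φ(237) = 237 · (1 - 1/3) · (1 - 1/79) = 156

φ(237) = 156


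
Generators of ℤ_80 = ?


g generates ℤ_n iff gcd(g,n) = 1
Prime factors of 80: 2, 5
Generators are g ∈ {1,...,79} not divisible by any of these primes.
Generators: {1, 3, 7, 9, 11, 13, 17, 19, 21, 23, 27, 29, 31, 33, 37, 39, 41, 43, 47, 49, 51, 53, 57, 59, 61, 63, 67, 69, 71, 73, 77, 79}
Number of generators = φ(80) = 32

Generators of ℤ_80 = {1, 3, 7, 9, 11, 13, 17, 19, 21, 23, 27, 29, 31, 33, 37, 39, 41, 43, 47, 49, 51, 53, 57, 59, 61, 63, 67, 69, 71, 73, 77, 79}


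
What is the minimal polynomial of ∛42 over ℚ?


∛42 satisfies x³ - 42 = 0, irreducible over ℚ (no rational root; 42 is not a perfect cube)

Minimal polynomial: x³ - 42


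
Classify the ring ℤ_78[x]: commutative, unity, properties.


ℤ_78 has zero divisors (2·39 ≡ 0), and these lift to constant zero divisors in ℤ_78[x]; so not an integral domain
Commutative: Yes
Integral domain: No
Has unity: Yes

ℤ_78[x]: Commutative=Yes, Unity=Yes


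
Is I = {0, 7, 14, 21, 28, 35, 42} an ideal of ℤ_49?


Check ideal conditions for I = {0, 7, 14, 21, 28, 35, 42} in ℤ_49:
(1) I is an additive subgroup? Yes
(2) For r ∈ ℤ_49 and a ∈ I: r·a ∈ I? Yes

Yes, I is an ideal of ℤ_49


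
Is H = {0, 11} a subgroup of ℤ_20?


Subgroup test for H = {0, 11} in (ℤ_20, +):
(1) 0 ∈ H? Yes
(2) Closure: for all a,b ∈ H, (a+b) mod 20 ∈ H? No  [counterexample: 11 + 11 = 2 ∉ H]
(3) Inverses: for all a ∈ H, -a mod 20 ∈ H? No

No, H is not a subgroup of ℤ_20


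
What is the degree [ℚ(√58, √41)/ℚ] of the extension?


[ℚ(√58,√41):ℚ] = [ℚ(√58,√41):ℚ(√58)]·[ℚ(√58):ℚ] = 2·2 = 4

[ℚ(√58, √41)/ℚ] = 4


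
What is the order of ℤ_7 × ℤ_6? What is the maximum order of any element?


|ℤ_7 × ℤ_6| = 7 × 6 = 42
Max element order = lcm(7,6) = 42
Cyclic? Yes (gcd=1)

|ℤ_7×ℤ_6| = 42, max element order = 42


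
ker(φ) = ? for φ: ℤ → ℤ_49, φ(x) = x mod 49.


Kernel = preimage of identity
ker(φ) = {x ∈ ℤ : x ≡ 0 (mod 49)} = 49ℤ = {0, ±49, ±98, ...}

ker(φ) = 49ℤ


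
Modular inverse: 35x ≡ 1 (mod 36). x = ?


Use the extended Euclidean algorithm to write 1 = 35·s + 36·t; then s mod 36 is the inverse.
Euclidean algorithm:
  35 = 0·36 + 35
  36 = 1·35 + 1
  35 = 35·1 + 0
gcd(35,36) = 1
Back-substitution gives: 35·(-1) + 36·(1) = 1
So 35⁻¹ ≡ -1 ≡ 35 (mod 36)
Check: 35 × 35 = 1225 ≡ 1 (mod 36) ✓

35⁻¹ ≡ 35 (mod 36)


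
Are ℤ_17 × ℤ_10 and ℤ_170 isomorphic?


Comparing ℤ_17 × ℤ_10 and ℤ_170:
gcd(17,10) = 1, so ℤ_17 × ℤ_10 ≅ ℤ_170 (CRT)

Yes, ℤ_17 × ℤ_10 ≅ ℤ_170


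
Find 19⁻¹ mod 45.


Use the extended Euclidean algorithm to write 1 = 19·s + 45·t; then s mod 45 is the inverse.
Euclidean algorithm:
  19 = 0·45 + 19
  45 = 2·19 + 7
  19 = 2·7 + 5
  7 = 1·5 + 2
  5 = 2·2 + 1
  2 = 2·1 + 0
gcd(19,45) = 1
Back-substitution gives: 19·(19) + 45·(-8) = 1
So 19⁻¹ ≡ 19 ≡ 19 (mod 45)
Check: 19 × 19 = 361 ≡ 1 (mod 45) ✓

19⁻¹ ≡ 19 (mod 45)


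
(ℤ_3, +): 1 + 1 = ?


Operation: addition mod 3
1 + 1 = (a + b) mod 3 with a = 1, b = 1

1 + 1 = 2


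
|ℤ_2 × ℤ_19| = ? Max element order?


|ℤ_2 × ℤ_19| = 2 × 19 = 38
Max element order = lcm(2,19) = 38
Cyclic? Yes (gcd=1)

|ℤ_2×ℤ_19| = 38, max element order = 38


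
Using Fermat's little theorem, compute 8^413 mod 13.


Fermat's little theorem: if p is prime and gcd(a,p)=1, then a^(p-1) ≡ 1 (mod p)
p = 13 is prime, gcd(8,13) = 1
Reduce exponent: 413 mod 12 = 5
So 8^413 ≡ 8^5 (mod 13)
8^5 mod 13 = 8

8^413 ≡ 8 (mod 13)


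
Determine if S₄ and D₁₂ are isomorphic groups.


Comparing S₄ and D₁₂:
S₄ has trivial center; D₁₂ has center {e, r⁶}

No, S₄ ≇ D₁₂


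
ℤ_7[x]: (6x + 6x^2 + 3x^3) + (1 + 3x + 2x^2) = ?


Add coefficients mod 7:
x^0: 0 + 1 = 1 (mod 7)
x^1: 6 + 3 = 2 (mod 7)
x^2: 6 + 2 = 1 (mod 7)
x^3: 3 + 0 = 3 (mod 7)
Result: 1 + 2x + x^2 + 3x^3

f + g = 1 + 2x + x^2 + 3x^3


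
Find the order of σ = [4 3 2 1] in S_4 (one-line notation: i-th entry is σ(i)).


Cycle decomposition: (1 4) (2 3)
Cycle lengths: 2, 2
Order = lcm(2, 2) = 2

ord(σ) = 2


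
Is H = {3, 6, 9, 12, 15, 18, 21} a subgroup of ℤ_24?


Subgroup test for H = {3, 6, 9, 12, 15, 18, 21} in (ℤ_24, +):
(1) 0 ∈ H? No
(2) Closure: for all a,b ∈ H, (a+b) mod 24 ∈ H? No  [counterexample: 3 + 21 = 0 ∉ H]
(3) Inverses: for all a ∈ H, -a mod 24 ∈ H? Yes

No, H is not a subgroup of ℤ_24


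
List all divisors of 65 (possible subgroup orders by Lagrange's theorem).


Lagrange's theorem: |H| divides |G|
|G| = 65
Divisors of 65: 1, 5, 13, 65

Possible subgroup orders: {1, 5, 13, 65}


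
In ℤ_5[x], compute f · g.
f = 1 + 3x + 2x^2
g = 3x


Expand and collect like terms; reduce coefficients mod 5:
x^0: 1·0 = 0 ≡ 0 (mod 5)
x^1: 1·3 + 3·0 = 3 ≡ 3 (mod 5)
x^2: 3·3 + 2·0 = 9 ≡ 4 (mod 5)
x^3: 2·3 = 6 ≡ 1 (mod 5)
Result: 3x + 4x^2 + x^3

f · g = 3x + 4x^2 + x^3


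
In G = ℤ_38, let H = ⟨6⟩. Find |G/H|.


|⟨6⟩| = n / gcd(6, 38) = 38 / 2 = 19
H is normal (ℤ_38 is abelian).
|G/H| = |G| / |H| = 38 / 19 = 2

|G/H| = 2


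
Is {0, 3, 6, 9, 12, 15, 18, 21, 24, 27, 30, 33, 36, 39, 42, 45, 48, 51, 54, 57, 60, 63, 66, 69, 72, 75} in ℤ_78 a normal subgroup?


H = {0, 3, 6, 9, 12, 15, 18, 21, 24, 27, 30, 33, 36, 39, 42, 45, 48, 51, 54, 57, 60, 63, 66, 69, 72, 75} in ℤ_78
ℤ_78 is abelian; every subgroup of an abelian group is normal

Yes, normal subgroup


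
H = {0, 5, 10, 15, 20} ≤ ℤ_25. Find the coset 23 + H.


23 + H = {23 + h (mod 25) : h ∈ H}
23+0=23, 23+5=3, 23+10=8, 23+15=13, 23+20=18
23 + H = {3, 8, 13, 18, 23} = 3 + H

23 + H = {3, 8, 13, 18, 23}


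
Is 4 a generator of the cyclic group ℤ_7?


g generates ℤ_n iff gcd(g, n) = 1
gcd(4, 7) = 1
Since gcd = 1, 4 is a generator.

Yes, 4 generates ℤ_7


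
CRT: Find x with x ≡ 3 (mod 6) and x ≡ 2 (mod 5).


m₁ = 6, m₂ = 5, gcd = 1, so CRT applies. M = m₁·m₂ = 30
Let M₁ = M/m₁ = 5, M₂ = M/m₂ = 6
Find y₁ ≡ M₁⁻¹ (mod m₁): 5⁻¹ ≡ 5 (mod 6)
Find y₂ ≡ M₂⁻¹ (mod m₂): 6⁻¹ ≡ 1 (mod 5)
x = a₁·M₁·y₁ + a₂·M₂·y₂ = 3·5·5 + 2·6·1 = 87
Reduce mod 30: x ≡ 27
Check: 27 mod 6 = 3 ✓, 27 mod 5 = 2 ✓

x ≡ 27 (mod 30)


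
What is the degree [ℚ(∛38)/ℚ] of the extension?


∛38 has minimal polynomial x³ - 38 (irreducible over ℚ since 38 is not a perfect cube)

[ℚ(∛38)/ℚ] = 3


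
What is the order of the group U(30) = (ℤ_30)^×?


U(n) is the group of units mod n; |U(n)| = φ(n)
|U(30)| = φ(30) = 8

|U(30) = (ℤ_30)^×| = 8


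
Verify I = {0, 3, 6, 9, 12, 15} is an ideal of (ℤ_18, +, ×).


Check ideal conditions for I = {0, 3, 6, 9, 12, 15} in ℤ_18:
(1) I is an additive subgroup? Yes
(2) For r ∈ ℤ_18 and a ∈ I: r·a ∈ I? Yes

Yes, I is an ideal of ℤ_18


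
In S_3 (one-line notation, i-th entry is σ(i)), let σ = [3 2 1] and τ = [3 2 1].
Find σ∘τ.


σ∘τ: apply τ first, then σ
1 →τ 3 →σ 1
2 →τ 2 →σ 2
3 →τ 1 →σ 3

σ∘τ = [1 2 3]


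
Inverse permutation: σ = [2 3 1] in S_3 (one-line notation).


To find σ⁻¹, swap domain and range:
σ(1) = 2 → σ⁻¹(2) = 1
σ(2) = 3 → σ⁻¹(3) = 2
σ(3) = 1 → σ⁻¹(1) = 3

σ⁻¹ = [3 1 2]


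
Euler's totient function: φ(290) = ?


Factor n: 290 = 2 × 5 × 29
φ(n) = n · ∏(1 - 1/p) over distinct primes p | n
φ(290) = 290 · (1 - 1/2) · (1 - 1/5) · (1 - 1/29) = 112

φ(290) = 112


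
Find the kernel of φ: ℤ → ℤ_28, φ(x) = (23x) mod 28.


Kernel = preimage of identity
ker(φ) = {x ∈ ℤ : 23x ≡ 0 (mod 28)}. gcd(23,28) = 1, so 23x ≡ 0 (mod 28) ⟺ x ≡ 0 (mod 28/1 = 28). Hence ker(φ) = 28ℤ

ker(φ) = 28ℤ


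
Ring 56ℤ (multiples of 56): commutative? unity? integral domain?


56ℤ is a commutative ring under +,× but has no multiplicative identity (1 ∉ 56ℤ); it has no zero divisors, but without unity it is not an integral domain
Commutative: Yes
Integral domain: No
Has unity: No

56ℤ (multiples of 56): Commutative=Yes, Unity=No


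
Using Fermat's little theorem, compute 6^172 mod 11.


Fermat's little theorem: if p is prime and gcd(a,p)=1, then a^(p-1) ≡ 1 (mod p)
p = 11 is prime, gcd(6,11) = 1
Reduce exponent: 172 mod 10 = 2
So 6^172 ≡ 6^2 (mod 11)
6^2 mod 11 = 3

6^172 ≡ 3 (mod 11)


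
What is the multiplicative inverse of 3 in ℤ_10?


Use the extended Euclidean algorithm to write 1 = 3·s + 10·t; then s mod 10 is the inverse.
Euclidean algorithm:
  3 = 0·10 + 3
  10 = 3·3 + 1
  3 = 3·1 + 0
gcd(3,10) = 1
Back-substitution gives: 3·(-3) + 10·(1) = 1
So 3⁻¹ ≡ -3 ≡ 7 (mod 10)
Check: 3 × 7 = 21 ≡ 1 (mod 10) ✓

3⁻¹ ≡ 7 (mod 10)


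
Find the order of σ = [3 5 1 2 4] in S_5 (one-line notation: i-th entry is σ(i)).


Cycle decomposition: (1 3) (2 5 4)
Cycle lengths: 2, 3
Order = lcm(2, 3) = 6

ord(σ) = 6


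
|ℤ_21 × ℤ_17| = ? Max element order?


|ℤ_21 × ℤ_17| = 21 × 17 = 357
Max element order = lcm(21,17) = 357
Cyclic? Yes (gcd=1)

|ℤ_21×ℤ_17| = 357, max element order = 357


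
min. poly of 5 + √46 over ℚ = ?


Let α = 5 + √46. Then α - 5 = √46, so (α - 5)² = 46, giving α² - 10α - 21 = 0. Degree 2 and α ∉ ℚ, so this is the minimal polynomial.

Minimal polynomial: x² - 10x - 21


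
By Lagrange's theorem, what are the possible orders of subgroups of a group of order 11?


Lagrange's theorem: |H| divides |G|
|G| = 11
Divisors of 11: 1, 11

Possible subgroup orders: {1, 11}


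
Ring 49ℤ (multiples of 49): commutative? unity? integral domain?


49ℤ is a commutative ring under +,× but has no multiplicative identity (1 ∉ 49ℤ); it has no zero divisors, but without unity it is not an integral domain
Commutative: Yes
Integral domain: No
Has unity: No

49ℤ (multiples of 49): Commutative=Yes, Unity=No


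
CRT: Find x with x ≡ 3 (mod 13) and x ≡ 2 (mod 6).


m₁ = 13, m₂ = 6, gcd = 1, so CRT applies. M = m₁·m₂ = 78
Let M₁ = M/m₁ = 6, M₂ = M/m₂ = 13
Find y₁ ≡ M₁⁻¹ (mod m₁): 6⁻¹ ≡ 11 (mod 13)
Find y₂ ≡ M₂⁻¹ (mod m₂): 13⁻¹ ≡ 1 (mod 6)
x = a₁·M₁·y₁ + a₂·M₂·y₂ = 3·6·11 + 2·13·1 = 224
Reduce mod 78: x ≡ 68
Check: 68 mod 13 = 3 ✓, 68 mod 6 = 2 ✓

x ≡ 68 (mod 78)


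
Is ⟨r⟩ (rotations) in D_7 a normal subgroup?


H = ⟨r⟩ (rotations) in D_7
The rotation subgroup ⟨r⟩ has index 2 in D_7, so it is normal

Yes, normal subgroup


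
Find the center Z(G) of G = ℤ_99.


Z(G) = {g ∈ G | gx = xg for all x ∈ G}
ℤ_99 is abelian, so Z(G) = G

Z(ℤ_99) = ℤ_99


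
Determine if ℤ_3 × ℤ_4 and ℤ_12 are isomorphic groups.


Comparing ℤ_3 × ℤ_4 and ℤ_12:
gcd(3,4) = 1, so ℤ_3 × ℤ_4 ≅ ℤ_12 (CRT)

Yes, ℤ_3 × ℤ_4 ≅ ℤ_12


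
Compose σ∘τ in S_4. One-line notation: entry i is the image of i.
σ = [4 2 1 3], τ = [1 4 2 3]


σ∘τ: apply τ first, then σ
1 →τ 1 →σ 4
2 →τ 4 →σ 3
3 →τ 2 →σ 2
4 →τ 3 →σ 1

σ∘τ = [4 3 2 1]


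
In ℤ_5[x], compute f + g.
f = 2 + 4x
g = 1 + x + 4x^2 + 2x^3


Add coefficients mod 5:
x^0: 2 + 1 = 3 (mod 5)
x^1: 4 + 1 = 0 (mod 5)
x^2: 0 + 4 = 4 (mod 5)
x^3: 0 + 2 = 2 (mod 5)
Result: 3 + 4x^2 + 2x^3

f + g = 3 + 4x^2 + 2x^3


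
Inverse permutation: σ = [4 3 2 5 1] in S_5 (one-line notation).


To find σ⁻¹, swap domain and range:
σ(1) = 4 → σ⁻¹(4) = 1
σ(2) = 3 → σ⁻¹(3) = 2
σ(3) = 2 → σ⁻¹(2) = 3
σ(4) = 5 → σ⁻¹(5) = 4
σ(5) = 1 → σ⁻¹(1) = 5

σ⁻¹ = [5 3 2 1 4]


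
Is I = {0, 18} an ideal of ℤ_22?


Check ideal conditions for I = {0, 18} in ℤ_22:
(1) I is an additive subgroup? No
(2) For r ∈ ℤ_22 and a ∈ I: r·a ∈ I? No  [counterexample: r=2, a=18, r·a mod 22 = 14 ∉ I]

No, I is not an ideal of ℤ_22


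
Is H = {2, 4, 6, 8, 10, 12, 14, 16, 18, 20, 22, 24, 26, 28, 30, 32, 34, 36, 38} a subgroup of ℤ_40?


Subgroup test for H = {2, 4, 6, 8, 10, 12, 14, 16, 18, 20, 22, 24, 26, 28, 30, 32, 34, 36, 38} in (ℤ_40, +):
(1) 0 ∈ H? No
(2) Closure: for all a,b ∈ H, (a+b) mod 40 ∈ H? No  [counterexample: 2 + 38 = 0 ∉ H]
(3) Inverses: for all a ∈ H, -a mod 40 ∈ H? Yes

No, H is not a subgroup of ℤ_40


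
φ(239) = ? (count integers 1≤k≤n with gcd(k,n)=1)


Factor n: 239 = 239
φ(n) = n · ∏(1 - 1/p) over distinct primes p | n
φ(239) = 239 · (1 - 1/239) = 238

φ(239) = 238


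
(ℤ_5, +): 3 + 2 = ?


Operation: addition mod 5
3 + 2 = (a + b) mod 5 with a = 3, b = 2

3 + 2 = 0


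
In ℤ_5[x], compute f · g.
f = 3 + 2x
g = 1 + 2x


Expand and collect like terms; reduce coefficients mod 5:
x^0: 3·1 = 3 ≡ 3 (mod 5)
x^1: 3·2 + 2·1 = 8 ≡ 3 (mod 5)
x^2: 2·2 = 4 ≡ 4 (mod 5)
Result: 3 + 3x + 4x^2

f · g = 3 + 3x + 4x^2


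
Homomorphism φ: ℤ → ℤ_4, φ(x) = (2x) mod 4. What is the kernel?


Kernel = preimage of identity
ker(φ) = {x ∈ ℤ : 2x ≡ 0 (mod 4)}. gcd(2,4) = 2, so 2x ≡ 0 (mod 4) ⟺ x ≡ 0 (mod 4/2 = 2). Hence ker(φ) = 2ℤ

ker(φ) = 2ℤ


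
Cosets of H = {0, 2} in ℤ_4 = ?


H = {0, 2}, |H| = 2
Number of cosets = |G|/|H| = 4/2 = 2
0 + H = {0, 2}
1 + H = {1, 3}

Cosets: 0+H={0,2}; 1+H={1,3}


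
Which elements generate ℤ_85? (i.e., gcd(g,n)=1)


g generates ℤ_n iff gcd(g,n) = 1
Prime factors of 85: 5, 17
Generators are g ∈ {1,...,84} not divisible by any of these primes.
Generators: {1, 2, 3, 4, 6, 7, 8, 9, 11, 12, 13, 14, 16, 18, 19, 21, 22, 23, 24, 26, 27, 28, 29, 31, 32, 33, 36, 37, 38, 39, 41, 42, 43, 44, 46, 47, 48, 49, 52, 53, 54, 56, 57, 58, 59, 61, 62, 63, 64, 66, 67, 69, 71, 72, 73, 74, 76, 77, 78, 79, 81, 82, 83, 84}
Number of generators = φ(85) = 64

Generators of ℤ_85 = {1, 2, 3, 4, 6, 7, 8, 9, 11, 12, 13, 14, 16, 18, 19, 21, 22, 23, 24, 26, 27, 28, 29, 31, 32, 33, 36, 37, 38, 39, 41, 42, 43, 44, 46, 47, 48, 49, 52, 53, 54, 56, 57, 58, 59, 61, 62, 63, 64, 66, 67, 69, 71, 72, 73, 74, 76, 77, 78, 79, 81, 82, 83, 84}


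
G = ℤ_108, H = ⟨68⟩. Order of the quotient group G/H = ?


|⟨68⟩| = n / gcd(68, 108) = 108 / 4 = 27
H is normal (ℤ_108 is abelian).
|G/H| = |G| / |H| = 108 / 27 = 4

|G/H| = 4


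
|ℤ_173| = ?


ℤ_n has n elements.

|ℤ_173| = 173


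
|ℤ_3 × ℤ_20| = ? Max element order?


|ℤ_3 × ℤ_20| = 3 × 20 = 60
Max element order = lcm(3,20) = 60
Cyclic? Yes (gcd=1)

|ℤ_3×ℤ_20| = 60, max element order = 60


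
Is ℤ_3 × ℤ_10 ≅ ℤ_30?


Comparing ℤ_3 × ℤ_10 and ℤ_30:
gcd(3,10) = 1, so ℤ_3 × ℤ_10 ≅ ℤ_30 (CRT)

Yes, ℤ_3 × ℤ_10 ≅ ℤ_30


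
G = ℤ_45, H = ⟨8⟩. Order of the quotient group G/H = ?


|⟨8⟩| = n / gcd(8, 45) = 45 / 1 = 45
H is normal (ℤ_45 is abelian).
|G/H| = |G| / |H| = 45 / 45 = 1

|G/H| = 1


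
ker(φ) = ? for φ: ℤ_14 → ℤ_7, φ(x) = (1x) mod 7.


Kernel = preimage of identity
ker(φ) = {x ∈ ℤ_14 : 1x ≡ 0 (mod 7)}. Since 7 | 14, φ is well-defined. The kernel is the cyclic subgroup ⟨7⟩ of ℤ_14 (order 2), i.e. {0, 7}

ker(φ) = {0, 7}


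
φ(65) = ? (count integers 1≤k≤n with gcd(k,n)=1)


Factor n: 65 = 5 × 13
φ(n) = n · ∏(1 - 1/p) over distinct primes p | n
φ(65) = 65 · (1 - 1/5) · (1 - 1/13) = 48

φ(65) = 48


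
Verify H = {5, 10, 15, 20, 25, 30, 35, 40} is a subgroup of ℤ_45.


Subgroup test for H = {5, 10, 15, 20, 25, 30, 35, 40} in (ℤ_45, +):
(1) 0 ∈ H? No
(2) Closure: for all a,b ∈ H, (a+b) mod 45 ∈ H? No  [counterexample: 5 + 40 = 0 ∉ H]
(3) Inverses: for all a ∈ H, -a mod 45 ∈ H? Yes

No, H is not a subgroup of ℤ_45


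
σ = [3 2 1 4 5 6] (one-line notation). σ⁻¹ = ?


To find σ⁻¹, swap domain and range:
σ(1) = 3 → σ⁻¹(3) = 1
σ(2) = 2 → σ⁻¹(2) = 2
σ(3) = 1 → σ⁻¹(1) = 3
σ(4) = 4 → σ⁻¹(4) = 4
σ(5) = 5 → σ⁻¹(5) = 5
σ(6) = 6 → σ⁻¹(6) = 6

σ⁻¹ = [3 2 1 4 5 6]


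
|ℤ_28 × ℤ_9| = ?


|A × B| = |A| · |B|
|ℤ_28 × ℤ_9| = 28 × 9 = 252

|ℤ_28 × ℤ_9| = 252


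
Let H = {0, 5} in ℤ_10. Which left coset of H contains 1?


1 + H = {1 + h (mod 10) : h ∈ H}
1+0=1, 1+5=6

1 + H = {1, 6}


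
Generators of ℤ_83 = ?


g generates ℤ_n iff gcd(g,n) = 1
Prime factors of 83: 83
Generators are g ∈ {1,...,82} not divisible by any of these primes.
Generators: {1, 2, 3, 4, 5, 6, 7, 8, 9, 10, 11, 12, 13, 14, 15, 16, 17, 18, 19, 20, 21, 22, 23, 24, 25, 26, 27, 28, 29, 30, 31, 32, 33, 34, 35, 36, 37, 38, 39, 40, 41, 42, 43, 44, 45, 46, 47, 48, 49, 50, 51, 52, 53, 54, 55, 56, 57, 58, 59, 60, 61, 62, 63, 64, 65, 66, 67, 68, 69, 70, 71, 72, 73, 74, 75, 76, 77, 78, 79, 80, 81, 82}
Number of generators = φ(83) = 82

Generators of ℤ_83 = {1, 2, 3, 4, 5, 6, 7, 8, 9, 10, 11, 12, 13, 14, 15, 16, 17, 18, 19, 20, 21, 22, 23, 24, 25, 26, 27, 28, 29, 30, 31, 32, 33, 34, 35, 36, 37, 38, 39, 40, 41, 42, 43, 44, 45, 46, 47, 48, 49, 50, 51, 52, 53, 54, 55, 56, 57, 58, 59, 60, 61, 62, 63, 64, 65, 66, 67, 68, 69, 70, 71, 72, 73, 74, 75, 76, 77, 78, 79, 80, 81, 82}


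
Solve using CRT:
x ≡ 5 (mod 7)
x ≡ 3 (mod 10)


m₁ = 7, m₂ = 10, gcd = 1, so CRT applies. M = m₁·m₂ = 70
Let M₁ = M/m₁ = 10, M₂ = M/m₂ = 7
Find y₁ ≡ M₁⁻¹ (mod m₁): 10⁻¹ ≡ 5 (mod 7)
Find y₂ ≡ M₂⁻¹ (mod m₂): 7⁻¹ ≡ 3 (mod 10)
x = a₁·M₁·y₁ + a₂·M₂·y₂ = 5·10·5 + 3·7·3 = 313
Reduce mod 70: x ≡ 33
Check: 33 mod 7 = 5 ✓, 33 mod 10 = 3 ✓

x ≡ 33 (mod 70)


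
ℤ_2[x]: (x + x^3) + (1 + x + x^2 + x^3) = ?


Add coefficients mod 2:
x^0: 0 + 1 = 1 (mod 2)
x^1: 1 + 1 = 0 (mod 2)
x^2: 0 + 1 = 1 (mod 2)
x^3: 1 + 1 = 0 (mod 2)
Result: 1 + x^2

f + g = 1 + x^2


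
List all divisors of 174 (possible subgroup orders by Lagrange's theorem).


Lagrange's theorem: |H| divides |G|
|G| = 174
Divisors of 174: 1, 2, 3, 6, 29, 58, 87, 174

Possible subgroup orders: {1, 2, 3, 6, 29, 58, 87, 174}


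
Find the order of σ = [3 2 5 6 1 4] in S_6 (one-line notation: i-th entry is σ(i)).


Cycle decomposition: (1 3 5) (4 6)
Cycle lengths: 3, 2
Order = lcm(3, 2) = 6

ord(σ) = 6


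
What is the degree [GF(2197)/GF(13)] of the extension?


GF(2197) = GF(13^3), so the extension degree is 3

[GF(2197)/GF(13)] = 3


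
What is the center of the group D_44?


Z(G) = {g ∈ G | gx = xg for all x ∈ G}
For even n, Z(D_n) = {e, r^(n/2)}: the 180° rotation r^22 commutes with every reflection and rotation

Z(D_44) = {e, r^22}


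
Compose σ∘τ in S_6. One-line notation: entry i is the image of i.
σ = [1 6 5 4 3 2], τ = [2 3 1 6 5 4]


σ∘τ: apply τ first, then σ
1 →τ 2 →σ 6
2 →τ 3 →σ 5
3 →τ 1 →σ 1
4 →τ 6 →σ 2
5 →τ 5 →σ 3
6 →τ 4 →σ 4

σ∘τ = [6 5 1 2 3 4]


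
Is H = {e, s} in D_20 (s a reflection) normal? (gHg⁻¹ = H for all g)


H = {e, s} in D_20 (s a reflection)
r·s·r⁻¹ = sr⁻² ≠ s for n ≥ 3, so {e, s} is not closed under conjugation

No, not a normal subgroup


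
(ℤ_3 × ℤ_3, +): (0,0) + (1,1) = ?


Operation: componentwise addition mod (3, 3)
(0,0) + (1,1) = ((a₁+b₁) mod 3, (a₂+b₂) mod 3) with a = (0,0), b = (1,1)

(0,0) + (1,1) = (1,1)


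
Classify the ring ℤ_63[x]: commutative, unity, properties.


ℤ_63 has zero divisors (3·21 ≡ 0), and these lift to constant zero divisors in ℤ_63[x]; so not an integral domain
Commutative: Yes
Integral domain: No
Has unity: Yes

ℤ_63[x]: Commutative=Yes, Unity=Yes


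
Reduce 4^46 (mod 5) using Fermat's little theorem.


Fermat's little theorem: if p is prime and gcd(a,p)=1, then a^(p-1) ≡ 1 (mod p)
p = 5 is prime, gcd(4,5) = 1
Reduce exponent: 46 mod 4 = 2
So 4^46 ≡ 4^2 (mod 5)
4^2 mod 5 = 1

4^46 ≡ 1 (mod 5)


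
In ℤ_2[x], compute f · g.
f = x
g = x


Expand and collect like terms; reduce coefficients mod 2:
x^0: 0·0 = 0 ≡ 0 (mod 2)
x^1: 0·1 + 1·0 = 0 ≡ 0 (mod 2)
x^2: 1·1 = 1 ≡ 1 (mod 2)
Result: x^2

f · g = x^2


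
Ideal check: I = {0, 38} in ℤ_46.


Check ideal conditions for I = {0, 38} in ℤ_46:
(1) I is an additive subgroup? No
(2) For r ∈ ℤ_46 and a ∈ I: r·a ∈ I? No  [counterexample: r=2, a=38, r·a mod 46 = 30 ∉ I]

No, I is not an ideal of ℤ_46


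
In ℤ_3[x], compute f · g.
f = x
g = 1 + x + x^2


Expand and collect like terms; reduce coefficients mod 3:
x^0: 0·1 = 0 ≡ 0 (mod 3)
x^1: 0·1 + 1·1 = 1 ≡ 1 (mod 3)
x^2: 0·1 + 1·1 = 1 ≡ 1 (mod 3)
x^3: 1·1 = 1 ≡ 1 (mod 3)
Result: x + x^2 + x^3

f · g = x + x^2 + x^3


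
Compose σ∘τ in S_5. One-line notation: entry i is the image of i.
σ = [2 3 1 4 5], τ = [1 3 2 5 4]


σ∘τ: apply τ first, then σ
1 →τ 1 →σ 2
2 →τ 3 →σ 1
3 →τ 2 →σ 3
4 →τ 5 →σ 5
5 →τ 4 →σ 4

σ∘τ = [2 1 3 5 4]


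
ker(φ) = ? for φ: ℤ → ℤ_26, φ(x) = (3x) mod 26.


Kernel = preimage of identity
ker(φ) = {x ∈ ℤ : 3x ≡ 0 (mod 26)}. gcd(3,26) = 1, so 3x ≡ 0 (mod 26) ⟺ x ≡ 0 (mod 26/1 = 26). Hence ker(φ) = 26ℤ

ker(φ) = 26ℤ


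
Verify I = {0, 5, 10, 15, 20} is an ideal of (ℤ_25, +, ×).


Check ideal conditions for I = {0, 5, 10, 15, 20} in ℤ_25:
(1) I is an additive subgroup? Yes
(2) For r ∈ ℤ_25 and a ∈ I: r·a ∈ I? Yes

Yes, I is an ideal of ℤ_25


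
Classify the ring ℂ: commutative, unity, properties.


ℂ is a field: commutative, has unity, every nonzero element is a unit (hence an integral domain)
Commutative: Yes
Integral domain: Yes
Has unity: Yes

ℂ: Commutative=Yes, Unity=Yes


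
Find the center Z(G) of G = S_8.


Z(G) = {g ∈ G | gx = xg for all x ∈ G}
S_n is non-abelian for n ≥ 3; Z(S_8) is trivial

Z(S_8) = {e}


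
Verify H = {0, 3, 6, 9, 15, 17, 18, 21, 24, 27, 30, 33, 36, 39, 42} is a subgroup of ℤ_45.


Subgroup test for H = {0, 3, 6, 9, 15, 17, 18, 21, 24, 27, 30, 33, 36, 39, 42} in (ℤ_45, +):
(1) 0 ∈ H? Yes
(2) Closure: for all a,b ∈ H, (a+b) mod 45 ∈ H? No  [counterexample: 3 + 9 = 12 ∉ H]
(3) Inverses: for all a ∈ H, -a mod 45 ∈ H? No

No, H is not a subgroup of ℤ_45


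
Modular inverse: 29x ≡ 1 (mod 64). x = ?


Use the extended Euclidean algorithm to write 1 = 29·s + 64·t; then s mod 64 is the inverse.
Euclidean algorithm:
  29 = 0·64 + 29
  64 = 2·29 + 6
  29 = 4·6 + 5
  6 = 1·5 + 1
  5 = 5·1 + 0
gcd(29,64) = 1
Back-substitution gives: 29·(-11) + 64·(5) = 1
So 29⁻¹ ≡ -11 ≡ 53 (mod 64)
Check: 29 × 53 = 1537 ≡ 1 (mod 64) ✓

29⁻¹ ≡ 53 (mod 64)


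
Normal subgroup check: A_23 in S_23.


H = A_23 in S_23
A_23 has index 2 in S_23, and every subgroup of index 2 is normal

Yes, normal subgroup


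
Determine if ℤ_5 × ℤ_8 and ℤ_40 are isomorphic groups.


Comparing ℤ_5 × ℤ_8 and ℤ_40:
gcd(5,8) = 1, so ℤ_5 × ℤ_8 ≅ ℤ_40 (CRT)

Yes, ℤ_5 × ℤ_8 ≅ ℤ_40


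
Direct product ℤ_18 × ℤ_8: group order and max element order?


|ℤ_18 × ℤ_8| = 18 × 8 = 144
Max element order = lcm(18,8) = 72
Cyclic? No (gcd=2)

|ℤ_18×ℤ_8| = 144, max element order = 72


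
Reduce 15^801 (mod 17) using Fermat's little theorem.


Fermat's little theorem: if p is prime and gcd(a,p)=1, then a^(p-1) ≡ 1 (mod p)
p = 17 is prime, gcd(15,17) = 1
Reduce exponent: 801 mod 16 = 1
So 15^801 ≡ 15^1 (mod 17)
15^1 mod 17 = 15

15^801 ≡ 15 (mod 17)


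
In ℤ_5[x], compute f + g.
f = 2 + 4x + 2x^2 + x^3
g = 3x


Add coefficients mod 5:
x^0: 2 + 0 = 2 (mod 5)
x^1: 4 + 3 = 2 (mod 5)
x^2: 2 + 0 = 2 (mod 5)
x^3: 1 + 0 = 1 (mod 5)
Result: 2 + 2x + 2x^2 + x^3

f + g = 2 + 2x + 2x^2 + x^3


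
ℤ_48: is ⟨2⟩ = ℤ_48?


g generates ℤ_n iff gcd(g, n) = 1
gcd(2, 48) = 2
Since gcd = 2 ≠ 1, ⟨2⟩ has order 24 < 48, so 2 is not a generator.

No, 2 does not generate ℤ_48


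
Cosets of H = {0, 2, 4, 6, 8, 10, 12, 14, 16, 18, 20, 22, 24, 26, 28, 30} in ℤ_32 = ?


H = {0, 2, 4, 6, 8, 10, 12, 14, 16, 18, 20, 22, 24, 26, 28, 30}, |H| = 16
Number of cosets = |G|/|H| = 32/16 = 2
0 + H = {0, 2, 4, 6, 8, 10, 12, 14, 16, 18, 20, 22, 24, 26, 28, 30}
1 + H = {1, 3, 5, 7, 9, 11, 13, 15, 17, 19, 21, 23, 25, 27, 29, 31}

Cosets: 0+H={0,2,4,6,8,10,12,14,16,18,20,22,24,26,28,30}; 1+H={1,3,5,7,9,11,13,15,17,19,21,23,25,27,29,31}


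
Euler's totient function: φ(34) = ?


Factor n: 34 = 2 × 17
φ(n) = n · ∏(1 - 1/p) over distinct primes p | n
φ(34) = 34 · (1 - 1/2) · (1 - 1/17) = 16

φ(34) = 16


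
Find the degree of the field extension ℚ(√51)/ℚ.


√51 has minimal polynomial x² - 51 (irreducible over ℚ since 51 is squarefree)

[ℚ(√51)/ℚ] = 2


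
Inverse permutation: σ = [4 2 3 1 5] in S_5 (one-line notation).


To find σ⁻¹, swap domain and range:
σ(1) = 4 → σ⁻¹(4) = 1
σ(2) = 2 → σ⁻¹(2) = 2
σ(3) = 3 → σ⁻¹(3) = 3
σ(4) = 1 → σ⁻¹(1) = 4
σ(5) = 5 → σ⁻¹(5) = 5

σ⁻¹ = [4 2 3 1 5]


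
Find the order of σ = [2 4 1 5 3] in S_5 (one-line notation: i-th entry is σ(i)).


Cycle decomposition: (1 2 4 5 3)
Cycle lengths: 5
Order = lcm(5) = 5

ord(σ) = 5


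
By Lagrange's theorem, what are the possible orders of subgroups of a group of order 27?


Lagrange's theorem: |H| divides |G|
|G| = 27
Divisors of 27: 1, 3, 9, 27

Possible subgroup orders: {1, 3, 9, 27}


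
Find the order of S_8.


|S_n| = n! (number of permutations of n symbols)
|S_8| = 8! = 40320

|S_8| = 40320


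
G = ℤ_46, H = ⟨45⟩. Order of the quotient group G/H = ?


|⟨45⟩| = n / gcd(45, 46) = 46 / 1 = 46
H is normal (ℤ_46 is abelian).
|G/H| = |G| / |H| = 46 / 46 = 1

|G/H| = 1


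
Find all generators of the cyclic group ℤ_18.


g generates ℤ_n iff gcd(g,n) = 1
Prime factors of 18: 2, 3
Generators are g ∈ {1,...,17} not divisible by any of these primes.
Generators: {1, 5, 7, 11, 13, 17}
Number of generators = φ(18) = 6

Generators of ℤ_18 = {1, 5, 7, 11, 13, 17}


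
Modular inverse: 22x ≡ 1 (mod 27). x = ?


Use the extended Euclidean algorithm to write 1 = 22·s + 27·t; then s mod 27 is the inverse.
Euclidean algorithm:
  22 = 0·27 + 22
  27 = 1·22 + 5
  22 = 4·5 + 2
  5 = 2·2 + 1
  2 = 2·1 + 0
gcd(22,27) = 1
Back-substitution gives: 22·(-11) + 27·(9) = 1
So 22⁻¹ ≡ -11 ≡ 16 (mod 27)
Check: 22 × 16 = 352 ≡ 1 (mod 27) ✓

22⁻¹ ≡ 16 (mod 27)


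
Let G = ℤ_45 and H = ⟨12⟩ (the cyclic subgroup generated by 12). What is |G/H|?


|⟨12⟩| = n / gcd(12, 45) = 45 / 3 = 15
H is normal (ℤ_45 is abelian).
|G/H| = |G| / |H| = 45 / 15 = 3

|G/H| = 3


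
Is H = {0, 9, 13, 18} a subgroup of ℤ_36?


Subgroup test for H = {0, 9, 13, 18} in (ℤ_36, +):
(1) 0 ∈ H? Yes
(2) Closure: for all a,b ∈ H, (a+b) mod 36 ∈ H? No  [counterexample: 9 + 13 = 22 ∉ H]
(3) Inverses: for all a ∈ H, -a mod 36 ∈ H? No

No, H is not a subgroup of ℤ_36


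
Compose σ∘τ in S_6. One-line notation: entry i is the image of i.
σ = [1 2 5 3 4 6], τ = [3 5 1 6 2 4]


σ∘τ: apply τ first, then σ
1 →τ 3 →σ 5
2 →τ 5 →σ 4
3 →τ 1 →σ 1
4 →τ 6 →σ 6
5 →τ 2 →σ 2
6 →τ 4 →σ 3

σ∘τ = [5 4 1 6 2 3]


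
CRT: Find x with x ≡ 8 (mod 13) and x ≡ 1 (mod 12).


m₁ = 13, m₂ = 12, gcd = 1, so CRT applies. M = m₁·m₂ = 156
Let M₁ = M/m₁ = 12, M₂ = M/m₂ = 13
Find y₁ ≡ M₁⁻¹ (mod m₁): 12⁻¹ ≡ 12 (mod 13)
Find y₂ ≡ M₂⁻¹ (mod m₂): 13⁻¹ ≡ 1 (mod 12)
x = a₁·M₁·y₁ + a₂·M₂·y₂ = 8·12·12 + 1·13·1 = 1165
Reduce mod 156: x ≡ 73
Check: 73 mod 13 = 8 ✓, 73 mod 12 = 1 ✓

x ≡ 73 (mod 156)


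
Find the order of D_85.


|D_n| = 2n (n rotations and n reflections)
|D_85| = 2×85 = 170

|D_85| = 170
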